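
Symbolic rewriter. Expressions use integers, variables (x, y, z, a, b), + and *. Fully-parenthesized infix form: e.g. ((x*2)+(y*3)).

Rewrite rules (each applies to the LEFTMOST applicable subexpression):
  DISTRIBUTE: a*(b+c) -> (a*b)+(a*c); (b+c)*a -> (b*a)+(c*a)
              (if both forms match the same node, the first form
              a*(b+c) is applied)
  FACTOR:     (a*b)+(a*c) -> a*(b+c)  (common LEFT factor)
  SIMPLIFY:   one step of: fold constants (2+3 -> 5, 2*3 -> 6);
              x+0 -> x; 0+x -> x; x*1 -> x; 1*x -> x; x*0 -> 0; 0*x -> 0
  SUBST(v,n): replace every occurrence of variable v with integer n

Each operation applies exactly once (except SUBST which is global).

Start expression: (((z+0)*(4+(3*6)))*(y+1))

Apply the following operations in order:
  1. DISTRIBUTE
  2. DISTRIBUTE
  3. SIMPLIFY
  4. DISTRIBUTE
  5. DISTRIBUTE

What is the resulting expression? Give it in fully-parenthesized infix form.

Answer: ((((z*4)*y)+(((z*(3*6))+(0*(3*6)))*y))+(((z+0)*(4+(3*6)))*1))

Derivation:
Start: (((z+0)*(4+(3*6)))*(y+1))
Apply DISTRIBUTE at root (target: (((z+0)*(4+(3*6)))*(y+1))): (((z+0)*(4+(3*6)))*(y+1)) -> ((((z+0)*(4+(3*6)))*y)+(((z+0)*(4+(3*6)))*1))
Apply DISTRIBUTE at LL (target: ((z+0)*(4+(3*6)))): ((((z+0)*(4+(3*6)))*y)+(((z+0)*(4+(3*6)))*1)) -> (((((z+0)*4)+((z+0)*(3*6)))*y)+(((z+0)*(4+(3*6)))*1))
Apply SIMPLIFY at LLLL (target: (z+0)): (((((z+0)*4)+((z+0)*(3*6)))*y)+(((z+0)*(4+(3*6)))*1)) -> ((((z*4)+((z+0)*(3*6)))*y)+(((z+0)*(4+(3*6)))*1))
Apply DISTRIBUTE at L (target: (((z*4)+((z+0)*(3*6)))*y)): ((((z*4)+((z+0)*(3*6)))*y)+(((z+0)*(4+(3*6)))*1)) -> ((((z*4)*y)+(((z+0)*(3*6))*y))+(((z+0)*(4+(3*6)))*1))
Apply DISTRIBUTE at LRL (target: ((z+0)*(3*6))): ((((z*4)*y)+(((z+0)*(3*6))*y))+(((z+0)*(4+(3*6)))*1)) -> ((((z*4)*y)+(((z*(3*6))+(0*(3*6)))*y))+(((z+0)*(4+(3*6)))*1))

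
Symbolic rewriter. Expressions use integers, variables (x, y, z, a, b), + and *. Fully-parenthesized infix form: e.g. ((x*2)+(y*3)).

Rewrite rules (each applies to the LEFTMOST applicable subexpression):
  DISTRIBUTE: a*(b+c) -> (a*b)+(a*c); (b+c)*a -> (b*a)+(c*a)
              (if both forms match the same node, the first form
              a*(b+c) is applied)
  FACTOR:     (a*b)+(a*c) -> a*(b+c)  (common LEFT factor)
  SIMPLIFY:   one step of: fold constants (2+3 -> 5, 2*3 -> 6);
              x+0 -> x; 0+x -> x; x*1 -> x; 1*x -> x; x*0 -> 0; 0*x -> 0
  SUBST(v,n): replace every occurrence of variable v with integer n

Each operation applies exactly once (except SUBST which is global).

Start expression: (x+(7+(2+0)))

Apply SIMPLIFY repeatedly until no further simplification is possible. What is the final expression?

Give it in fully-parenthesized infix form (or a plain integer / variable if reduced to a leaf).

Answer: (x+9)

Derivation:
Start: (x+(7+(2+0)))
Step 1: at RR: (2+0) -> 2; overall: (x+(7+(2+0))) -> (x+(7+2))
Step 2: at R: (7+2) -> 9; overall: (x+(7+2)) -> (x+9)
Fixed point: (x+9)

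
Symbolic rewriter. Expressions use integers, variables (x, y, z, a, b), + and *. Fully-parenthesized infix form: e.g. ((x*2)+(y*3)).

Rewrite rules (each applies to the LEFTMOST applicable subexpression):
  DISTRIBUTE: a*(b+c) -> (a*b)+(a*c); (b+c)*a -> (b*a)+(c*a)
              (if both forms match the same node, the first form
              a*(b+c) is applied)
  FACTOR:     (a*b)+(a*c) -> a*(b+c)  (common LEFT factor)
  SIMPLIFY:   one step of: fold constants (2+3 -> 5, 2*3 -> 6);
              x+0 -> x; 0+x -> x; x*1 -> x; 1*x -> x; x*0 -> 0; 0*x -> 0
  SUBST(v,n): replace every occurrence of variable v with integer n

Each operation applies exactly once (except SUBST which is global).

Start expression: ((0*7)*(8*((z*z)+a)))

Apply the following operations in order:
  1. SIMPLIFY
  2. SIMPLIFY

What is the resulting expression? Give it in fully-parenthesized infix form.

Answer: 0

Derivation:
Start: ((0*7)*(8*((z*z)+a)))
Apply SIMPLIFY at L (target: (0*7)): ((0*7)*(8*((z*z)+a))) -> (0*(8*((z*z)+a)))
Apply SIMPLIFY at root (target: (0*(8*((z*z)+a)))): (0*(8*((z*z)+a))) -> 0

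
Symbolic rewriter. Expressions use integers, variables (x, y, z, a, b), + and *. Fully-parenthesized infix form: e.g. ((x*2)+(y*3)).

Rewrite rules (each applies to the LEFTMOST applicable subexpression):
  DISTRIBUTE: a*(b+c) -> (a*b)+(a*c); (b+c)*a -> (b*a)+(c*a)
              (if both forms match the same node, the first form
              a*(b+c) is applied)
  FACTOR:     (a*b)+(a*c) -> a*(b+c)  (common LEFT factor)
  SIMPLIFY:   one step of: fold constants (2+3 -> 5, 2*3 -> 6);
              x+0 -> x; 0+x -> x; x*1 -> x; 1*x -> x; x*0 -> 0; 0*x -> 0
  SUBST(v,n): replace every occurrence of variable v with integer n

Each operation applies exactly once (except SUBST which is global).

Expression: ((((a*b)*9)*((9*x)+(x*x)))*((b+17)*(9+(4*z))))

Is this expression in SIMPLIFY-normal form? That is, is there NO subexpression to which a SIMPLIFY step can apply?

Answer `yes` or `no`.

Answer: yes

Derivation:
Expression: ((((a*b)*9)*((9*x)+(x*x)))*((b+17)*(9+(4*z))))
Scanning for simplifiable subexpressions (pre-order)...
  at root: ((((a*b)*9)*((9*x)+(x*x)))*((b+17)*(9+(4*z)))) (not simplifiable)
  at L: (((a*b)*9)*((9*x)+(x*x))) (not simplifiable)
  at LL: ((a*b)*9) (not simplifiable)
  at LLL: (a*b) (not simplifiable)
  at LR: ((9*x)+(x*x)) (not simplifiable)
  at LRL: (9*x) (not simplifiable)
  at LRR: (x*x) (not simplifiable)
  at R: ((b+17)*(9+(4*z))) (not simplifiable)
  at RL: (b+17) (not simplifiable)
  at RR: (9+(4*z)) (not simplifiable)
  at RRR: (4*z) (not simplifiable)
Result: no simplifiable subexpression found -> normal form.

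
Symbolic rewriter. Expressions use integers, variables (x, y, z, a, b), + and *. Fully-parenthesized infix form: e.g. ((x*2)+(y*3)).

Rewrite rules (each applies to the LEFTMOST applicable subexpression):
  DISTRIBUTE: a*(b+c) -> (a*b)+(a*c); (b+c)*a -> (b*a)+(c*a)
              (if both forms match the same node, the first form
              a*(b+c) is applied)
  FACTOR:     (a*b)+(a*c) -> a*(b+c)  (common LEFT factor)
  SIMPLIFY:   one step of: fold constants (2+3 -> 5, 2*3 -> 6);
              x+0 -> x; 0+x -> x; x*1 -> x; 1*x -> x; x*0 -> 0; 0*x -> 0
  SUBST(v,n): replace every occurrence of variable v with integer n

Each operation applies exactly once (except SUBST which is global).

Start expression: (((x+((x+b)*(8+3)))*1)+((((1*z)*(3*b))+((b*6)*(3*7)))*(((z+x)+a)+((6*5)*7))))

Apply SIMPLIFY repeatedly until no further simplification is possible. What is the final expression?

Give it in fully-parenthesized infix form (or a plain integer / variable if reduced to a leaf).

Answer: ((x+((x+b)*11))+(((z*(3*b))+((b*6)*21))*(((z+x)+a)+210)))

Derivation:
Start: (((x+((x+b)*(8+3)))*1)+((((1*z)*(3*b))+((b*6)*(3*7)))*(((z+x)+a)+((6*5)*7))))
Step 1: at L: ((x+((x+b)*(8+3)))*1) -> (x+((x+b)*(8+3))); overall: (((x+((x+b)*(8+3)))*1)+((((1*z)*(3*b))+((b*6)*(3*7)))*(((z+x)+a)+((6*5)*7)))) -> ((x+((x+b)*(8+3)))+((((1*z)*(3*b))+((b*6)*(3*7)))*(((z+x)+a)+((6*5)*7))))
Step 2: at LRR: (8+3) -> 11; overall: ((x+((x+b)*(8+3)))+((((1*z)*(3*b))+((b*6)*(3*7)))*(((z+x)+a)+((6*5)*7)))) -> ((x+((x+b)*11))+((((1*z)*(3*b))+((b*6)*(3*7)))*(((z+x)+a)+((6*5)*7))))
Step 3: at RLLL: (1*z) -> z; overall: ((x+((x+b)*11))+((((1*z)*(3*b))+((b*6)*(3*7)))*(((z+x)+a)+((6*5)*7)))) -> ((x+((x+b)*11))+(((z*(3*b))+((b*6)*(3*7)))*(((z+x)+a)+((6*5)*7))))
Step 4: at RLRR: (3*7) -> 21; overall: ((x+((x+b)*11))+(((z*(3*b))+((b*6)*(3*7)))*(((z+x)+a)+((6*5)*7)))) -> ((x+((x+b)*11))+(((z*(3*b))+((b*6)*21))*(((z+x)+a)+((6*5)*7))))
Step 5: at RRRL: (6*5) -> 30; overall: ((x+((x+b)*11))+(((z*(3*b))+((b*6)*21))*(((z+x)+a)+((6*5)*7)))) -> ((x+((x+b)*11))+(((z*(3*b))+((b*6)*21))*(((z+x)+a)+(30*7))))
Step 6: at RRR: (30*7) -> 210; overall: ((x+((x+b)*11))+(((z*(3*b))+((b*6)*21))*(((z+x)+a)+(30*7)))) -> ((x+((x+b)*11))+(((z*(3*b))+((b*6)*21))*(((z+x)+a)+210)))
Fixed point: ((x+((x+b)*11))+(((z*(3*b))+((b*6)*21))*(((z+x)+a)+210)))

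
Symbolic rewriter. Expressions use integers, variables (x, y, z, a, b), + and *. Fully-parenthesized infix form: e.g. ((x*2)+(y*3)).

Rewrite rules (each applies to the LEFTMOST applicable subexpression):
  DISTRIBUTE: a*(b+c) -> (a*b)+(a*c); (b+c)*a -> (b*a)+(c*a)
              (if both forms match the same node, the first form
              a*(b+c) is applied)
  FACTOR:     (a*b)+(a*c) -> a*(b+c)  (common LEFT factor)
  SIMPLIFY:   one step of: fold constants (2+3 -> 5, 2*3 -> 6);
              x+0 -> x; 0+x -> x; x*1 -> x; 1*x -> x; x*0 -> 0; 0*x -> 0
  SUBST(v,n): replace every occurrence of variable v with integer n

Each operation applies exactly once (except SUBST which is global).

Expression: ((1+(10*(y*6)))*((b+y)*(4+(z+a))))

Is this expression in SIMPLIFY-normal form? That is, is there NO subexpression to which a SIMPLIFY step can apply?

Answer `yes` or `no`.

Answer: yes

Derivation:
Expression: ((1+(10*(y*6)))*((b+y)*(4+(z+a))))
Scanning for simplifiable subexpressions (pre-order)...
  at root: ((1+(10*(y*6)))*((b+y)*(4+(z+a)))) (not simplifiable)
  at L: (1+(10*(y*6))) (not simplifiable)
  at LR: (10*(y*6)) (not simplifiable)
  at LRR: (y*6) (not simplifiable)
  at R: ((b+y)*(4+(z+a))) (not simplifiable)
  at RL: (b+y) (not simplifiable)
  at RR: (4+(z+a)) (not simplifiable)
  at RRR: (z+a) (not simplifiable)
Result: no simplifiable subexpression found -> normal form.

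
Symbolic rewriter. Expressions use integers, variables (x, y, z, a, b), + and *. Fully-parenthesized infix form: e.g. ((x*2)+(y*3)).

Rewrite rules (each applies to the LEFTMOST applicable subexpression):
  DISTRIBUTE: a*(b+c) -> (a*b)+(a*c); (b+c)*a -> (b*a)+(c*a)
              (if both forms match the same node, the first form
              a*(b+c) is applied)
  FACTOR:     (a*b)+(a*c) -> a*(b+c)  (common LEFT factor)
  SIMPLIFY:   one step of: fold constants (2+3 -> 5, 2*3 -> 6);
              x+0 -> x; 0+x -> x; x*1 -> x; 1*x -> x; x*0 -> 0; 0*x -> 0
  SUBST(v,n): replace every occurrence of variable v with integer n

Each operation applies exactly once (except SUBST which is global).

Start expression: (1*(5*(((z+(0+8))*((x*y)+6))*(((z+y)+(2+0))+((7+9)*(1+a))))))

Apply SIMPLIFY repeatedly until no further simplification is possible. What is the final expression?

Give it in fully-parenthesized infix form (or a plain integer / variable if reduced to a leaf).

Answer: (5*(((z+8)*((x*y)+6))*(((z+y)+2)+(16*(1+a)))))

Derivation:
Start: (1*(5*(((z+(0+8))*((x*y)+6))*(((z+y)+(2+0))+((7+9)*(1+a))))))
Step 1: at root: (1*(5*(((z+(0+8))*((x*y)+6))*(((z+y)+(2+0))+((7+9)*(1+a)))))) -> (5*(((z+(0+8))*((x*y)+6))*(((z+y)+(2+0))+((7+9)*(1+a))))); overall: (1*(5*(((z+(0+8))*((x*y)+6))*(((z+y)+(2+0))+((7+9)*(1+a)))))) -> (5*(((z+(0+8))*((x*y)+6))*(((z+y)+(2+0))+((7+9)*(1+a)))))
Step 2: at RLLR: (0+8) -> 8; overall: (5*(((z+(0+8))*((x*y)+6))*(((z+y)+(2+0))+((7+9)*(1+a))))) -> (5*(((z+8)*((x*y)+6))*(((z+y)+(2+0))+((7+9)*(1+a)))))
Step 3: at RRLR: (2+0) -> 2; overall: (5*(((z+8)*((x*y)+6))*(((z+y)+(2+0))+((7+9)*(1+a))))) -> (5*(((z+8)*((x*y)+6))*(((z+y)+2)+((7+9)*(1+a)))))
Step 4: at RRRL: (7+9) -> 16; overall: (5*(((z+8)*((x*y)+6))*(((z+y)+2)+((7+9)*(1+a))))) -> (5*(((z+8)*((x*y)+6))*(((z+y)+2)+(16*(1+a)))))
Fixed point: (5*(((z+8)*((x*y)+6))*(((z+y)+2)+(16*(1+a)))))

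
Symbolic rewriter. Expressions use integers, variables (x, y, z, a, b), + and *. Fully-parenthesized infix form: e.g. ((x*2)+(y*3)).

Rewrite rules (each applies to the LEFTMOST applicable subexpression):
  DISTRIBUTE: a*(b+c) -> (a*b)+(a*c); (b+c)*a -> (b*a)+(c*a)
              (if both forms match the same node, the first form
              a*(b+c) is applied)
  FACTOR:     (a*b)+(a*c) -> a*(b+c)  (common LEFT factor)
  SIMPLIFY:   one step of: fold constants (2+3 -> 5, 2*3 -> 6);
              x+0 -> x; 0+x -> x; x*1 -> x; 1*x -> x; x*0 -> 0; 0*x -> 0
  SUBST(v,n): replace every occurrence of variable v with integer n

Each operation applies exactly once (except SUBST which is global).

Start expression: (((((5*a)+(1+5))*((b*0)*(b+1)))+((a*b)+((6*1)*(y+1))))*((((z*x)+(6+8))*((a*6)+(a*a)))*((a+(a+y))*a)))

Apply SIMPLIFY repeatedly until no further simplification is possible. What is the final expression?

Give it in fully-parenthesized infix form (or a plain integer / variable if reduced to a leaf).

Answer: (((a*b)+(6*(y+1)))*((((z*x)+14)*((a*6)+(a*a)))*((a+(a+y))*a)))

Derivation:
Start: (((((5*a)+(1+5))*((b*0)*(b+1)))+((a*b)+((6*1)*(y+1))))*((((z*x)+(6+8))*((a*6)+(a*a)))*((a+(a+y))*a)))
Step 1: at LLLR: (1+5) -> 6; overall: (((((5*a)+(1+5))*((b*0)*(b+1)))+((a*b)+((6*1)*(y+1))))*((((z*x)+(6+8))*((a*6)+(a*a)))*((a+(a+y))*a))) -> (((((5*a)+6)*((b*0)*(b+1)))+((a*b)+((6*1)*(y+1))))*((((z*x)+(6+8))*((a*6)+(a*a)))*((a+(a+y))*a)))
Step 2: at LLRL: (b*0) -> 0; overall: (((((5*a)+6)*((b*0)*(b+1)))+((a*b)+((6*1)*(y+1))))*((((z*x)+(6+8))*((a*6)+(a*a)))*((a+(a+y))*a))) -> (((((5*a)+6)*(0*(b+1)))+((a*b)+((6*1)*(y+1))))*((((z*x)+(6+8))*((a*6)+(a*a)))*((a+(a+y))*a)))
Step 3: at LLR: (0*(b+1)) -> 0; overall: (((((5*a)+6)*(0*(b+1)))+((a*b)+((6*1)*(y+1))))*((((z*x)+(6+8))*((a*6)+(a*a)))*((a+(a+y))*a))) -> (((((5*a)+6)*0)+((a*b)+((6*1)*(y+1))))*((((z*x)+(6+8))*((a*6)+(a*a)))*((a+(a+y))*a)))
Step 4: at LL: (((5*a)+6)*0) -> 0; overall: (((((5*a)+6)*0)+((a*b)+((6*1)*(y+1))))*((((z*x)+(6+8))*((a*6)+(a*a)))*((a+(a+y))*a))) -> ((0+((a*b)+((6*1)*(y+1))))*((((z*x)+(6+8))*((a*6)+(a*a)))*((a+(a+y))*a)))
Step 5: at L: (0+((a*b)+((6*1)*(y+1)))) -> ((a*b)+((6*1)*(y+1))); overall: ((0+((a*b)+((6*1)*(y+1))))*((((z*x)+(6+8))*((a*6)+(a*a)))*((a+(a+y))*a))) -> (((a*b)+((6*1)*(y+1)))*((((z*x)+(6+8))*((a*6)+(a*a)))*((a+(a+y))*a)))
Step 6: at LRL: (6*1) -> 6; overall: (((a*b)+((6*1)*(y+1)))*((((z*x)+(6+8))*((a*6)+(a*a)))*((a+(a+y))*a))) -> (((a*b)+(6*(y+1)))*((((z*x)+(6+8))*((a*6)+(a*a)))*((a+(a+y))*a)))
Step 7: at RLLR: (6+8) -> 14; overall: (((a*b)+(6*(y+1)))*((((z*x)+(6+8))*((a*6)+(a*a)))*((a+(a+y))*a))) -> (((a*b)+(6*(y+1)))*((((z*x)+14)*((a*6)+(a*a)))*((a+(a+y))*a)))
Fixed point: (((a*b)+(6*(y+1)))*((((z*x)+14)*((a*6)+(a*a)))*((a+(a+y))*a)))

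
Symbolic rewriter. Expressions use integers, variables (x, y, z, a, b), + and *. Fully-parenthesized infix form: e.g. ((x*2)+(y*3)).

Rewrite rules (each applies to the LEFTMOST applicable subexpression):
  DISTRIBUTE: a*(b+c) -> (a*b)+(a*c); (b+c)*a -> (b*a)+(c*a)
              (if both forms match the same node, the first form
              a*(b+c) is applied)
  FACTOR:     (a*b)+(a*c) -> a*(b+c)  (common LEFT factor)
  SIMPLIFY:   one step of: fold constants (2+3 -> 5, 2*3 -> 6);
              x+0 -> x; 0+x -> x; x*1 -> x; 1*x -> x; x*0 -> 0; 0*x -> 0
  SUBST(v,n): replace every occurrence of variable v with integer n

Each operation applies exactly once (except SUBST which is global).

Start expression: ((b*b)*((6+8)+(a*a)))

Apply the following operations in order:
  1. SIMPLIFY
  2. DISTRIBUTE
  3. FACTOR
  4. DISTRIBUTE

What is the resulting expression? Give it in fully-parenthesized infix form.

Start: ((b*b)*((6+8)+(a*a)))
Apply SIMPLIFY at RL (target: (6+8)): ((b*b)*((6+8)+(a*a))) -> ((b*b)*(14+(a*a)))
Apply DISTRIBUTE at root (target: ((b*b)*(14+(a*a)))): ((b*b)*(14+(a*a))) -> (((b*b)*14)+((b*b)*(a*a)))
Apply FACTOR at root (target: (((b*b)*14)+((b*b)*(a*a)))): (((b*b)*14)+((b*b)*(a*a))) -> ((b*b)*(14+(a*a)))
Apply DISTRIBUTE at root (target: ((b*b)*(14+(a*a)))): ((b*b)*(14+(a*a))) -> (((b*b)*14)+((b*b)*(a*a)))

Answer: (((b*b)*14)+((b*b)*(a*a)))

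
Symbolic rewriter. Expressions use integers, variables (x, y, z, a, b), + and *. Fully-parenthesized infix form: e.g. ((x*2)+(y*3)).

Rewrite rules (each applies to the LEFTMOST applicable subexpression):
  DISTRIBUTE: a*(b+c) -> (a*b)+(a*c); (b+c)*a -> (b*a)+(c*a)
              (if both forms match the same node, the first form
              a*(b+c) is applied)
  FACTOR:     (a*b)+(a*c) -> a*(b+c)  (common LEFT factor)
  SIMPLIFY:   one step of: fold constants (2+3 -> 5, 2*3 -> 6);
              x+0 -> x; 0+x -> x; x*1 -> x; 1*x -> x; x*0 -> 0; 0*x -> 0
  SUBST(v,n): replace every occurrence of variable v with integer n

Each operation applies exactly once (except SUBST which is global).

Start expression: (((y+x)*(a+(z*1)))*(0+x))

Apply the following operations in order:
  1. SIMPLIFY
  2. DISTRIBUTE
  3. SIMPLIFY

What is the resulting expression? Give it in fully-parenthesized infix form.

Answer: (0+(((y+x)*(a+z))*x))

Derivation:
Start: (((y+x)*(a+(z*1)))*(0+x))
Apply SIMPLIFY at LRR (target: (z*1)): (((y+x)*(a+(z*1)))*(0+x)) -> (((y+x)*(a+z))*(0+x))
Apply DISTRIBUTE at root (target: (((y+x)*(a+z))*(0+x))): (((y+x)*(a+z))*(0+x)) -> ((((y+x)*(a+z))*0)+(((y+x)*(a+z))*x))
Apply SIMPLIFY at L (target: (((y+x)*(a+z))*0)): ((((y+x)*(a+z))*0)+(((y+x)*(a+z))*x)) -> (0+(((y+x)*(a+z))*x))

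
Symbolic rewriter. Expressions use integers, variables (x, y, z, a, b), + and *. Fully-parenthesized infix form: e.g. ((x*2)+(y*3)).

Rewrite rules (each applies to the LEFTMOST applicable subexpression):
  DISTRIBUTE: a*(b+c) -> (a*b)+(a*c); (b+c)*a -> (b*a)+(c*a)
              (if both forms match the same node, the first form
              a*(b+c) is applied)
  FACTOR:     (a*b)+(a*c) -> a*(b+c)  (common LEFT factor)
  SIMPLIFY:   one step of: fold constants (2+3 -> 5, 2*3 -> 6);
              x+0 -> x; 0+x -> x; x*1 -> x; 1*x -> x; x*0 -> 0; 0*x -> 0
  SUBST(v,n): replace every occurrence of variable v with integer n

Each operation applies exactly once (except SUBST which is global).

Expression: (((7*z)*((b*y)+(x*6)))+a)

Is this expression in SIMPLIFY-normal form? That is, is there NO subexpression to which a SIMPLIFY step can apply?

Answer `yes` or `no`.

Expression: (((7*z)*((b*y)+(x*6)))+a)
Scanning for simplifiable subexpressions (pre-order)...
  at root: (((7*z)*((b*y)+(x*6)))+a) (not simplifiable)
  at L: ((7*z)*((b*y)+(x*6))) (not simplifiable)
  at LL: (7*z) (not simplifiable)
  at LR: ((b*y)+(x*6)) (not simplifiable)
  at LRL: (b*y) (not simplifiable)
  at LRR: (x*6) (not simplifiable)
Result: no simplifiable subexpression found -> normal form.

Answer: yes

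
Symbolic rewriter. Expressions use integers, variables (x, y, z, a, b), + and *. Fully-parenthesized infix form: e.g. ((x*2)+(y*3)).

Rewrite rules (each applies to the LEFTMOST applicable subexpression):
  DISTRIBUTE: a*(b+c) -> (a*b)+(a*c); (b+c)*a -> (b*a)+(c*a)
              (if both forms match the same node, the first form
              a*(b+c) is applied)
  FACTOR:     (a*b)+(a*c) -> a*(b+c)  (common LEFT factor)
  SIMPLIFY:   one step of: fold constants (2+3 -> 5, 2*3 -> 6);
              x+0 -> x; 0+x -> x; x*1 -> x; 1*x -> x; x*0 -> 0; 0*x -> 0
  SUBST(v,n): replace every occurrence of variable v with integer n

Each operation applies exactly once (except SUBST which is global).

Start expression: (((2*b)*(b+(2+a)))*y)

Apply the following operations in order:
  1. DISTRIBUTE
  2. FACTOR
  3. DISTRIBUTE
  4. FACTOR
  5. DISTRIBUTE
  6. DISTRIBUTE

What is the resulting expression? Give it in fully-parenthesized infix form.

Start: (((2*b)*(b+(2+a)))*y)
Apply DISTRIBUTE at L (target: ((2*b)*(b+(2+a)))): (((2*b)*(b+(2+a)))*y) -> ((((2*b)*b)+((2*b)*(2+a)))*y)
Apply FACTOR at L (target: (((2*b)*b)+((2*b)*(2+a)))): ((((2*b)*b)+((2*b)*(2+a)))*y) -> (((2*b)*(b+(2+a)))*y)
Apply DISTRIBUTE at L (target: ((2*b)*(b+(2+a)))): (((2*b)*(b+(2+a)))*y) -> ((((2*b)*b)+((2*b)*(2+a)))*y)
Apply FACTOR at L (target: (((2*b)*b)+((2*b)*(2+a)))): ((((2*b)*b)+((2*b)*(2+a)))*y) -> (((2*b)*(b+(2+a)))*y)
Apply DISTRIBUTE at L (target: ((2*b)*(b+(2+a)))): (((2*b)*(b+(2+a)))*y) -> ((((2*b)*b)+((2*b)*(2+a)))*y)
Apply DISTRIBUTE at root (target: ((((2*b)*b)+((2*b)*(2+a)))*y)): ((((2*b)*b)+((2*b)*(2+a)))*y) -> ((((2*b)*b)*y)+(((2*b)*(2+a))*y))

Answer: ((((2*b)*b)*y)+(((2*b)*(2+a))*y))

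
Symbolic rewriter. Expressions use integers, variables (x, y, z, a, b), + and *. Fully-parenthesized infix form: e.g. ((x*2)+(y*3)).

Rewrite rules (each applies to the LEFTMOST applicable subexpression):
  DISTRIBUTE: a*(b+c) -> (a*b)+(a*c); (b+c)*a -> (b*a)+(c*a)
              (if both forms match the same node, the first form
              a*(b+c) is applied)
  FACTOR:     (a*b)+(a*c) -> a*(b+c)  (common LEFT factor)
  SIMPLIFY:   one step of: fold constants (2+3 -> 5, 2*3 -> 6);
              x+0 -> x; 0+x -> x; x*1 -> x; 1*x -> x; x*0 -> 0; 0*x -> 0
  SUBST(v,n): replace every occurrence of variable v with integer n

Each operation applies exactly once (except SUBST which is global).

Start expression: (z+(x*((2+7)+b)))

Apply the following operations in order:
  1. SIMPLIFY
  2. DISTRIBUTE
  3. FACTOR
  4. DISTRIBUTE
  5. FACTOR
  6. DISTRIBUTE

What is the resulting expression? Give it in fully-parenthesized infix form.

Answer: (z+((x*9)+(x*b)))

Derivation:
Start: (z+(x*((2+7)+b)))
Apply SIMPLIFY at RRL (target: (2+7)): (z+(x*((2+7)+b))) -> (z+(x*(9+b)))
Apply DISTRIBUTE at R (target: (x*(9+b))): (z+(x*(9+b))) -> (z+((x*9)+(x*b)))
Apply FACTOR at R (target: ((x*9)+(x*b))): (z+((x*9)+(x*b))) -> (z+(x*(9+b)))
Apply DISTRIBUTE at R (target: (x*(9+b))): (z+(x*(9+b))) -> (z+((x*9)+(x*b)))
Apply FACTOR at R (target: ((x*9)+(x*b))): (z+((x*9)+(x*b))) -> (z+(x*(9+b)))
Apply DISTRIBUTE at R (target: (x*(9+b))): (z+(x*(9+b))) -> (z+((x*9)+(x*b)))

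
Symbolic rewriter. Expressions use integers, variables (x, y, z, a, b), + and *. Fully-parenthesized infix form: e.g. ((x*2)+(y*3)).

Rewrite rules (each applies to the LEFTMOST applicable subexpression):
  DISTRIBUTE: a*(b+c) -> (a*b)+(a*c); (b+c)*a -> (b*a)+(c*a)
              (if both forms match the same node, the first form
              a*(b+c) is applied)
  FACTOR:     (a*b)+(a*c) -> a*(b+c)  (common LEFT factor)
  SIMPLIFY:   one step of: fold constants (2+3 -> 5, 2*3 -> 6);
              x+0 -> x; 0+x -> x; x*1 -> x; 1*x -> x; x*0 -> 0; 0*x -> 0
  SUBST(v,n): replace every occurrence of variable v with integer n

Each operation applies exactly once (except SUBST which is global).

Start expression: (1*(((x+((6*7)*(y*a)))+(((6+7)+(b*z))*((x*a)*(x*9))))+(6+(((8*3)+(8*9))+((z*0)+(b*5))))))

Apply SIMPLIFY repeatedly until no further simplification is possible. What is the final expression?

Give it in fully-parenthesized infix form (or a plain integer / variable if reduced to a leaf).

Answer: (((x+(42*(y*a)))+((13+(b*z))*((x*a)*(x*9))))+(6+(96+(b*5))))

Derivation:
Start: (1*(((x+((6*7)*(y*a)))+(((6+7)+(b*z))*((x*a)*(x*9))))+(6+(((8*3)+(8*9))+((z*0)+(b*5))))))
Step 1: at root: (1*(((x+((6*7)*(y*a)))+(((6+7)+(b*z))*((x*a)*(x*9))))+(6+(((8*3)+(8*9))+((z*0)+(b*5)))))) -> (((x+((6*7)*(y*a)))+(((6+7)+(b*z))*((x*a)*(x*9))))+(6+(((8*3)+(8*9))+((z*0)+(b*5))))); overall: (1*(((x+((6*7)*(y*a)))+(((6+7)+(b*z))*((x*a)*(x*9))))+(6+(((8*3)+(8*9))+((z*0)+(b*5)))))) -> (((x+((6*7)*(y*a)))+(((6+7)+(b*z))*((x*a)*(x*9))))+(6+(((8*3)+(8*9))+((z*0)+(b*5)))))
Step 2: at LLRL: (6*7) -> 42; overall: (((x+((6*7)*(y*a)))+(((6+7)+(b*z))*((x*a)*(x*9))))+(6+(((8*3)+(8*9))+((z*0)+(b*5))))) -> (((x+(42*(y*a)))+(((6+7)+(b*z))*((x*a)*(x*9))))+(6+(((8*3)+(8*9))+((z*0)+(b*5)))))
Step 3: at LRLL: (6+7) -> 13; overall: (((x+(42*(y*a)))+(((6+7)+(b*z))*((x*a)*(x*9))))+(6+(((8*3)+(8*9))+((z*0)+(b*5))))) -> (((x+(42*(y*a)))+((13+(b*z))*((x*a)*(x*9))))+(6+(((8*3)+(8*9))+((z*0)+(b*5)))))
Step 4: at RRLL: (8*3) -> 24; overall: (((x+(42*(y*a)))+((13+(b*z))*((x*a)*(x*9))))+(6+(((8*3)+(8*9))+((z*0)+(b*5))))) -> (((x+(42*(y*a)))+((13+(b*z))*((x*a)*(x*9))))+(6+((24+(8*9))+((z*0)+(b*5)))))
Step 5: at RRLR: (8*9) -> 72; overall: (((x+(42*(y*a)))+((13+(b*z))*((x*a)*(x*9))))+(6+((24+(8*9))+((z*0)+(b*5))))) -> (((x+(42*(y*a)))+((13+(b*z))*((x*a)*(x*9))))+(6+((24+72)+((z*0)+(b*5)))))
Step 6: at RRL: (24+72) -> 96; overall: (((x+(42*(y*a)))+((13+(b*z))*((x*a)*(x*9))))+(6+((24+72)+((z*0)+(b*5))))) -> (((x+(42*(y*a)))+((13+(b*z))*((x*a)*(x*9))))+(6+(96+((z*0)+(b*5)))))
Step 7: at RRRL: (z*0) -> 0; overall: (((x+(42*(y*a)))+((13+(b*z))*((x*a)*(x*9))))+(6+(96+((z*0)+(b*5))))) -> (((x+(42*(y*a)))+((13+(b*z))*((x*a)*(x*9))))+(6+(96+(0+(b*5)))))
Step 8: at RRR: (0+(b*5)) -> (b*5); overall: (((x+(42*(y*a)))+((13+(b*z))*((x*a)*(x*9))))+(6+(96+(0+(b*5))))) -> (((x+(42*(y*a)))+((13+(b*z))*((x*a)*(x*9))))+(6+(96+(b*5))))
Fixed point: (((x+(42*(y*a)))+((13+(b*z))*((x*a)*(x*9))))+(6+(96+(b*5))))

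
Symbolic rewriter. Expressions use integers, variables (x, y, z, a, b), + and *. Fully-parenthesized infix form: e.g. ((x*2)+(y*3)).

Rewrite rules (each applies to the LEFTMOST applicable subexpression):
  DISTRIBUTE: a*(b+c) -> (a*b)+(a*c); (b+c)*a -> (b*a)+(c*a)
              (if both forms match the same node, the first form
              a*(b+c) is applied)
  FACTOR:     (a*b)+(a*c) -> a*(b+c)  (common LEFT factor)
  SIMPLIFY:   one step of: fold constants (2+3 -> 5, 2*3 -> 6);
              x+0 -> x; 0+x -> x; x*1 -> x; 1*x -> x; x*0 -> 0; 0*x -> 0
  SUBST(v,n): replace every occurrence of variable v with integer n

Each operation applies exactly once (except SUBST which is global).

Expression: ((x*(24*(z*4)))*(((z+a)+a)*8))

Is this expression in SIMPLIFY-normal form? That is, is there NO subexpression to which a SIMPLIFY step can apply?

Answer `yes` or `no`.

Answer: yes

Derivation:
Expression: ((x*(24*(z*4)))*(((z+a)+a)*8))
Scanning for simplifiable subexpressions (pre-order)...
  at root: ((x*(24*(z*4)))*(((z+a)+a)*8)) (not simplifiable)
  at L: (x*(24*(z*4))) (not simplifiable)
  at LR: (24*(z*4)) (not simplifiable)
  at LRR: (z*4) (not simplifiable)
  at R: (((z+a)+a)*8) (not simplifiable)
  at RL: ((z+a)+a) (not simplifiable)
  at RLL: (z+a) (not simplifiable)
Result: no simplifiable subexpression found -> normal form.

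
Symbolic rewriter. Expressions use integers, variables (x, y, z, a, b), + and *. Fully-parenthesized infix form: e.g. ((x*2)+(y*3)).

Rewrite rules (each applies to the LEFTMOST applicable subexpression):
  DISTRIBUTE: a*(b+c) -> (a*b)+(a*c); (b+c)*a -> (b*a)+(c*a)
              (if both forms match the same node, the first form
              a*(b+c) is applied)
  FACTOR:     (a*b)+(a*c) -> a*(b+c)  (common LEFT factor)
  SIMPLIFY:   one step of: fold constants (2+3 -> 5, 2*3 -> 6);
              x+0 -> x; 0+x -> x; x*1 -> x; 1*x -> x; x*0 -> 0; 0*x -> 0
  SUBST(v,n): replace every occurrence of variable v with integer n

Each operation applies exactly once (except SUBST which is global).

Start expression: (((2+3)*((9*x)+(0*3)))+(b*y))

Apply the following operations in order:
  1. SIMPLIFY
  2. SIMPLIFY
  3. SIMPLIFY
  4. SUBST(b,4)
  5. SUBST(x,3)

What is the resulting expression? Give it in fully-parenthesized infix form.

Start: (((2+3)*((9*x)+(0*3)))+(b*y))
Apply SIMPLIFY at LL (target: (2+3)): (((2+3)*((9*x)+(0*3)))+(b*y)) -> ((5*((9*x)+(0*3)))+(b*y))
Apply SIMPLIFY at LRR (target: (0*3)): ((5*((9*x)+(0*3)))+(b*y)) -> ((5*((9*x)+0))+(b*y))
Apply SIMPLIFY at LR (target: ((9*x)+0)): ((5*((9*x)+0))+(b*y)) -> ((5*(9*x))+(b*y))
Apply SUBST(b,4): ((5*(9*x))+(b*y)) -> ((5*(9*x))+(4*y))
Apply SUBST(x,3): ((5*(9*x))+(4*y)) -> ((5*(9*3))+(4*y))

Answer: ((5*(9*3))+(4*y))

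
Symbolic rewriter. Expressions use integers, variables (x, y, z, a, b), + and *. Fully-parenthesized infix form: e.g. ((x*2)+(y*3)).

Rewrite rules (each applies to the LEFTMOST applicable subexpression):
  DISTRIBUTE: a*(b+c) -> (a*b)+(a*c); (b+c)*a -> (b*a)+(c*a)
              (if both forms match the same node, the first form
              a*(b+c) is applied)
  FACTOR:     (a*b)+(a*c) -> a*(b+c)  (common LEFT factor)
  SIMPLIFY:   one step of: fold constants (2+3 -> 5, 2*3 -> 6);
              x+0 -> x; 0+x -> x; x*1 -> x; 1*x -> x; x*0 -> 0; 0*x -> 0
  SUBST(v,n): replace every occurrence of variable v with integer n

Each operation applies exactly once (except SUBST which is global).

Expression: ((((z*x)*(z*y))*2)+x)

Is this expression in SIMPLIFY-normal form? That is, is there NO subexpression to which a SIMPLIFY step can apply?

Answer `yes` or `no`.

Answer: yes

Derivation:
Expression: ((((z*x)*(z*y))*2)+x)
Scanning for simplifiable subexpressions (pre-order)...
  at root: ((((z*x)*(z*y))*2)+x) (not simplifiable)
  at L: (((z*x)*(z*y))*2) (not simplifiable)
  at LL: ((z*x)*(z*y)) (not simplifiable)
  at LLL: (z*x) (not simplifiable)
  at LLR: (z*y) (not simplifiable)
Result: no simplifiable subexpression found -> normal form.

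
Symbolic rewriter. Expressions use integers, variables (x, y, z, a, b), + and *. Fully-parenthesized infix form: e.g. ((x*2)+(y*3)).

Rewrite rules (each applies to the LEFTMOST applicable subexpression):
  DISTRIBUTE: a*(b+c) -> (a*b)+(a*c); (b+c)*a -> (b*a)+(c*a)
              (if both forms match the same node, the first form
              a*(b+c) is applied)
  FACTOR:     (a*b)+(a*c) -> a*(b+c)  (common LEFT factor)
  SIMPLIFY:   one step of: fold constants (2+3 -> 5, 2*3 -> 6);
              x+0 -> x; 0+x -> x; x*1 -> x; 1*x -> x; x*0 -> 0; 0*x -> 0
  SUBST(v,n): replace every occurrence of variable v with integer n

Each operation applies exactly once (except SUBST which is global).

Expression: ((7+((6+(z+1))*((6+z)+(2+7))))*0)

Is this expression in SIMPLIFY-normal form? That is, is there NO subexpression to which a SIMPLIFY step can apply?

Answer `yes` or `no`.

Expression: ((7+((6+(z+1))*((6+z)+(2+7))))*0)
Scanning for simplifiable subexpressions (pre-order)...
  at root: ((7+((6+(z+1))*((6+z)+(2+7))))*0) (SIMPLIFIABLE)
  at L: (7+((6+(z+1))*((6+z)+(2+7)))) (not simplifiable)
  at LR: ((6+(z+1))*((6+z)+(2+7))) (not simplifiable)
  at LRL: (6+(z+1)) (not simplifiable)
  at LRLR: (z+1) (not simplifiable)
  at LRR: ((6+z)+(2+7)) (not simplifiable)
  at LRRL: (6+z) (not simplifiable)
  at LRRR: (2+7) (SIMPLIFIABLE)
Found simplifiable subexpr at path root: ((7+((6+(z+1))*((6+z)+(2+7))))*0)
One SIMPLIFY step would give: 0
-> NOT in normal form.

Answer: no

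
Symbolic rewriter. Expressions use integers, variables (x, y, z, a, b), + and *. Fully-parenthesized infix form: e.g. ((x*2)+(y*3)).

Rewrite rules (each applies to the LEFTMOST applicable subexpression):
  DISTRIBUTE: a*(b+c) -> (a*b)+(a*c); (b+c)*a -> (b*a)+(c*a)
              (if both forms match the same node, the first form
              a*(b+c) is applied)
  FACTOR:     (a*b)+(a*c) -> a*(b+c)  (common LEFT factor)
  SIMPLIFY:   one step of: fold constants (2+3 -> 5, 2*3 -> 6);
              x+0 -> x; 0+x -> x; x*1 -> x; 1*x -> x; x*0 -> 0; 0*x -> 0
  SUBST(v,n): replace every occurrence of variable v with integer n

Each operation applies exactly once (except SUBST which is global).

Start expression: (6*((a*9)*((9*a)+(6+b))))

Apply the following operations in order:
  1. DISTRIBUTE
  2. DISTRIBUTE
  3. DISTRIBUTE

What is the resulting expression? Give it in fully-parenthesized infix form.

Answer: ((6*((a*9)*(9*a)))+(6*(((a*9)*6)+((a*9)*b))))

Derivation:
Start: (6*((a*9)*((9*a)+(6+b))))
Apply DISTRIBUTE at R (target: ((a*9)*((9*a)+(6+b)))): (6*((a*9)*((9*a)+(6+b)))) -> (6*(((a*9)*(9*a))+((a*9)*(6+b))))
Apply DISTRIBUTE at root (target: (6*(((a*9)*(9*a))+((a*9)*(6+b))))): (6*(((a*9)*(9*a))+((a*9)*(6+b)))) -> ((6*((a*9)*(9*a)))+(6*((a*9)*(6+b))))
Apply DISTRIBUTE at RR (target: ((a*9)*(6+b))): ((6*((a*9)*(9*a)))+(6*((a*9)*(6+b)))) -> ((6*((a*9)*(9*a)))+(6*(((a*9)*6)+((a*9)*b))))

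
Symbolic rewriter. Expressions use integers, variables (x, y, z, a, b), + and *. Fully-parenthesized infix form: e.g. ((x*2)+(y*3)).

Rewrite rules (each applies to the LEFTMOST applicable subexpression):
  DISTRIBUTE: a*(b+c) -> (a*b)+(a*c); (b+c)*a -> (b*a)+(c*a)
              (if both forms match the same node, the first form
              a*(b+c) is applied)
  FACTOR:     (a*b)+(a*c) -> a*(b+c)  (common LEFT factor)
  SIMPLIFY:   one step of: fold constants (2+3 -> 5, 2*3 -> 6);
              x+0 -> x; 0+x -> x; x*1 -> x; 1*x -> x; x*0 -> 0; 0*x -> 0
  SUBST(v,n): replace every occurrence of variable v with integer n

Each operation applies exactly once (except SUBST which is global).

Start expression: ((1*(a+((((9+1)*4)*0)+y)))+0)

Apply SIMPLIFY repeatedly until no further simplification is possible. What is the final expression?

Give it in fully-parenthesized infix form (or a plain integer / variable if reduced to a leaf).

Answer: (a+y)

Derivation:
Start: ((1*(a+((((9+1)*4)*0)+y)))+0)
Step 1: at root: ((1*(a+((((9+1)*4)*0)+y)))+0) -> (1*(a+((((9+1)*4)*0)+y))); overall: ((1*(a+((((9+1)*4)*0)+y)))+0) -> (1*(a+((((9+1)*4)*0)+y)))
Step 2: at root: (1*(a+((((9+1)*4)*0)+y))) -> (a+((((9+1)*4)*0)+y)); overall: (1*(a+((((9+1)*4)*0)+y))) -> (a+((((9+1)*4)*0)+y))
Step 3: at RL: (((9+1)*4)*0) -> 0; overall: (a+((((9+1)*4)*0)+y)) -> (a+(0+y))
Step 4: at R: (0+y) -> y; overall: (a+(0+y)) -> (a+y)
Fixed point: (a+y)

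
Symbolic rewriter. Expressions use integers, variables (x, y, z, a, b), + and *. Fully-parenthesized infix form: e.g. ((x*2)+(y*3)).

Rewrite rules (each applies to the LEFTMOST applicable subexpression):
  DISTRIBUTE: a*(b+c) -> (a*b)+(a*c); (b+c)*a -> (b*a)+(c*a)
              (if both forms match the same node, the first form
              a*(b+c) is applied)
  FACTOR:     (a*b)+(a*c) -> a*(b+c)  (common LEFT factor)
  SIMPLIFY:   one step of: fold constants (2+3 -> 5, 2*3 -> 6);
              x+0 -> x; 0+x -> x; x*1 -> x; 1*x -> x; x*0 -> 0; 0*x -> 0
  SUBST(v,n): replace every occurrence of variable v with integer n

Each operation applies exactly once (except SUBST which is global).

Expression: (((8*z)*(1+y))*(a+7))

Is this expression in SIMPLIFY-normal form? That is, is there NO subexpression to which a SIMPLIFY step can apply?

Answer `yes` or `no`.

Expression: (((8*z)*(1+y))*(a+7))
Scanning for simplifiable subexpressions (pre-order)...
  at root: (((8*z)*(1+y))*(a+7)) (not simplifiable)
  at L: ((8*z)*(1+y)) (not simplifiable)
  at LL: (8*z) (not simplifiable)
  at LR: (1+y) (not simplifiable)
  at R: (a+7) (not simplifiable)
Result: no simplifiable subexpression found -> normal form.

Answer: yes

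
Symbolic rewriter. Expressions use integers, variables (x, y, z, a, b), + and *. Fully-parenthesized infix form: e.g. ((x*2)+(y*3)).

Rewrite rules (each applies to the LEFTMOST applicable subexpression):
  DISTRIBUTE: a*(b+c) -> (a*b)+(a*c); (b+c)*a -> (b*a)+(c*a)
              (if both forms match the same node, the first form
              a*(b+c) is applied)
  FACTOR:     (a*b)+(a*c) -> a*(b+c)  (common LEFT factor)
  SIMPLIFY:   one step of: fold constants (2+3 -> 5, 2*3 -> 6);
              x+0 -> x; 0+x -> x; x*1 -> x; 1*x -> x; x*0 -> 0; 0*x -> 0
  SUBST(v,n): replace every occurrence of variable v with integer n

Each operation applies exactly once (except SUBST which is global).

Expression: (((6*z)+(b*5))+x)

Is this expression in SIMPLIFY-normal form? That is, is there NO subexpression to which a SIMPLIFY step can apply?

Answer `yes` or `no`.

Expression: (((6*z)+(b*5))+x)
Scanning for simplifiable subexpressions (pre-order)...
  at root: (((6*z)+(b*5))+x) (not simplifiable)
  at L: ((6*z)+(b*5)) (not simplifiable)
  at LL: (6*z) (not simplifiable)
  at LR: (b*5) (not simplifiable)
Result: no simplifiable subexpression found -> normal form.

Answer: yes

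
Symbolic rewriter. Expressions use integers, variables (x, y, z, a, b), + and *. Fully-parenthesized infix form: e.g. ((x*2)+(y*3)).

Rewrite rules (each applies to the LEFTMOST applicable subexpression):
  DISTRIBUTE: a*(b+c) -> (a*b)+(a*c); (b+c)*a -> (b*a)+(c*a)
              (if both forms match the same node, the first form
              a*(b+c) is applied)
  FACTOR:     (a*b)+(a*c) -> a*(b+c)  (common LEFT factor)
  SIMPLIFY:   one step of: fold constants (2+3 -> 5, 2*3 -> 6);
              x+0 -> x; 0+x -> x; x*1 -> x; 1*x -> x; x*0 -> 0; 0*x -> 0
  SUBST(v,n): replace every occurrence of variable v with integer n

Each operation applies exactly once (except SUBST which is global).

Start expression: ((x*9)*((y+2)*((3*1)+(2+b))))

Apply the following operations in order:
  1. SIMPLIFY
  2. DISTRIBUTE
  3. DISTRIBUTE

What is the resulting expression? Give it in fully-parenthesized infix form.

Answer: (((x*9)*((y+2)*3))+((x*9)*((y+2)*(2+b))))

Derivation:
Start: ((x*9)*((y+2)*((3*1)+(2+b))))
Apply SIMPLIFY at RRL (target: (3*1)): ((x*9)*((y+2)*((3*1)+(2+b)))) -> ((x*9)*((y+2)*(3+(2+b))))
Apply DISTRIBUTE at R (target: ((y+2)*(3+(2+b)))): ((x*9)*((y+2)*(3+(2+b)))) -> ((x*9)*(((y+2)*3)+((y+2)*(2+b))))
Apply DISTRIBUTE at root (target: ((x*9)*(((y+2)*3)+((y+2)*(2+b))))): ((x*9)*(((y+2)*3)+((y+2)*(2+b)))) -> (((x*9)*((y+2)*3))+((x*9)*((y+2)*(2+b))))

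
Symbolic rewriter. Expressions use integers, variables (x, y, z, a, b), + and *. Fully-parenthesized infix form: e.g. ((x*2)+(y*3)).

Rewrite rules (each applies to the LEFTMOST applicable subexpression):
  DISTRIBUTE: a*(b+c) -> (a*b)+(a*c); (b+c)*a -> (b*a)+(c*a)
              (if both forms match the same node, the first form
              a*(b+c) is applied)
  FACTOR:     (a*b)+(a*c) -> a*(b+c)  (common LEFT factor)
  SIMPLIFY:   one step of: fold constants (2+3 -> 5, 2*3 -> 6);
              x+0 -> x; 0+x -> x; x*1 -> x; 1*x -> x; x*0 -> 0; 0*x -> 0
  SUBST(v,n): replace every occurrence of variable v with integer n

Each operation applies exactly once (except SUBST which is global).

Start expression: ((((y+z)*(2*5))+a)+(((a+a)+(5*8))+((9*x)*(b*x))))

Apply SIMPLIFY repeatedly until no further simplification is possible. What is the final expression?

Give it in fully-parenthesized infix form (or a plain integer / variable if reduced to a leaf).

Start: ((((y+z)*(2*5))+a)+(((a+a)+(5*8))+((9*x)*(b*x))))
Step 1: at LLR: (2*5) -> 10; overall: ((((y+z)*(2*5))+a)+(((a+a)+(5*8))+((9*x)*(b*x)))) -> ((((y+z)*10)+a)+(((a+a)+(5*8))+((9*x)*(b*x))))
Step 2: at RLR: (5*8) -> 40; overall: ((((y+z)*10)+a)+(((a+a)+(5*8))+((9*x)*(b*x)))) -> ((((y+z)*10)+a)+(((a+a)+40)+((9*x)*(b*x))))
Fixed point: ((((y+z)*10)+a)+(((a+a)+40)+((9*x)*(b*x))))

Answer: ((((y+z)*10)+a)+(((a+a)+40)+((9*x)*(b*x))))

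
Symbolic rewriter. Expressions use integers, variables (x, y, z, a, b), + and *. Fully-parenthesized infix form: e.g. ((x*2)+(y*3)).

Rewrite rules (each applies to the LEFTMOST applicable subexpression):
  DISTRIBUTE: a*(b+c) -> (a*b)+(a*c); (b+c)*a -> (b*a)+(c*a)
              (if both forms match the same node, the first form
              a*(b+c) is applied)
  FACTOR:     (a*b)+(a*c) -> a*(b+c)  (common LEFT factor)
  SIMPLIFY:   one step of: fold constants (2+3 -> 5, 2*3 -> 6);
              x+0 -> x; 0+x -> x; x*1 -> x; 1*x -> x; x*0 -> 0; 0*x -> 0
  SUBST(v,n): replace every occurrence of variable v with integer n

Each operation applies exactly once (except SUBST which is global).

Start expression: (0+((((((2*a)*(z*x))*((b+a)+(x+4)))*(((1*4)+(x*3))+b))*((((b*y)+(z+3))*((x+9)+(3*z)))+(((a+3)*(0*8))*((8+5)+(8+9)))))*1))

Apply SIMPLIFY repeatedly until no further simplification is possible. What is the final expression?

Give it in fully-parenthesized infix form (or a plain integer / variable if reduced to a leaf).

Start: (0+((((((2*a)*(z*x))*((b+a)+(x+4)))*(((1*4)+(x*3))+b))*((((b*y)+(z+3))*((x+9)+(3*z)))+(((a+3)*(0*8))*((8+5)+(8+9)))))*1))
Step 1: at root: (0+((((((2*a)*(z*x))*((b+a)+(x+4)))*(((1*4)+(x*3))+b))*((((b*y)+(z+3))*((x+9)+(3*z)))+(((a+3)*(0*8))*((8+5)+(8+9)))))*1)) -> ((((((2*a)*(z*x))*((b+a)+(x+4)))*(((1*4)+(x*3))+b))*((((b*y)+(z+3))*((x+9)+(3*z)))+(((a+3)*(0*8))*((8+5)+(8+9)))))*1); overall: (0+((((((2*a)*(z*x))*((b+a)+(x+4)))*(((1*4)+(x*3))+b))*((((b*y)+(z+3))*((x+9)+(3*z)))+(((a+3)*(0*8))*((8+5)+(8+9)))))*1)) -> ((((((2*a)*(z*x))*((b+a)+(x+4)))*(((1*4)+(x*3))+b))*((((b*y)+(z+3))*((x+9)+(3*z)))+(((a+3)*(0*8))*((8+5)+(8+9)))))*1)
Step 2: at root: ((((((2*a)*(z*x))*((b+a)+(x+4)))*(((1*4)+(x*3))+b))*((((b*y)+(z+3))*((x+9)+(3*z)))+(((a+3)*(0*8))*((8+5)+(8+9)))))*1) -> (((((2*a)*(z*x))*((b+a)+(x+4)))*(((1*4)+(x*3))+b))*((((b*y)+(z+3))*((x+9)+(3*z)))+(((a+3)*(0*8))*((8+5)+(8+9))))); overall: ((((((2*a)*(z*x))*((b+a)+(x+4)))*(((1*4)+(x*3))+b))*((((b*y)+(z+3))*((x+9)+(3*z)))+(((a+3)*(0*8))*((8+5)+(8+9)))))*1) -> (((((2*a)*(z*x))*((b+a)+(x+4)))*(((1*4)+(x*3))+b))*((((b*y)+(z+3))*((x+9)+(3*z)))+(((a+3)*(0*8))*((8+5)+(8+9)))))
Step 3: at LRLL: (1*4) -> 4; overall: (((((2*a)*(z*x))*((b+a)+(x+4)))*(((1*4)+(x*3))+b))*((((b*y)+(z+3))*((x+9)+(3*z)))+(((a+3)*(0*8))*((8+5)+(8+9))))) -> (((((2*a)*(z*x))*((b+a)+(x+4)))*((4+(x*3))+b))*((((b*y)+(z+3))*((x+9)+(3*z)))+(((a+3)*(0*8))*((8+5)+(8+9)))))
Step 4: at RRLR: (0*8) -> 0; overall: (((((2*a)*(z*x))*((b+a)+(x+4)))*((4+(x*3))+b))*((((b*y)+(z+3))*((x+9)+(3*z)))+(((a+3)*(0*8))*((8+5)+(8+9))))) -> (((((2*a)*(z*x))*((b+a)+(x+4)))*((4+(x*3))+b))*((((b*y)+(z+3))*((x+9)+(3*z)))+(((a+3)*0)*((8+5)+(8+9)))))
Step 5: at RRL: ((a+3)*0) -> 0; overall: (((((2*a)*(z*x))*((b+a)+(x+4)))*((4+(x*3))+b))*((((b*y)+(z+3))*((x+9)+(3*z)))+(((a+3)*0)*((8+5)+(8+9))))) -> (((((2*a)*(z*x))*((b+a)+(x+4)))*((4+(x*3))+b))*((((b*y)+(z+3))*((x+9)+(3*z)))+(0*((8+5)+(8+9)))))
Step 6: at RR: (0*((8+5)+(8+9))) -> 0; overall: (((((2*a)*(z*x))*((b+a)+(x+4)))*((4+(x*3))+b))*((((b*y)+(z+3))*((x+9)+(3*z)))+(0*((8+5)+(8+9))))) -> (((((2*a)*(z*x))*((b+a)+(x+4)))*((4+(x*3))+b))*((((b*y)+(z+3))*((x+9)+(3*z)))+0))
Step 7: at R: ((((b*y)+(z+3))*((x+9)+(3*z)))+0) -> (((b*y)+(z+3))*((x+9)+(3*z))); overall: (((((2*a)*(z*x))*((b+a)+(x+4)))*((4+(x*3))+b))*((((b*y)+(z+3))*((x+9)+(3*z)))+0)) -> (((((2*a)*(z*x))*((b+a)+(x+4)))*((4+(x*3))+b))*(((b*y)+(z+3))*((x+9)+(3*z))))
Fixed point: (((((2*a)*(z*x))*((b+a)+(x+4)))*((4+(x*3))+b))*(((b*y)+(z+3))*((x+9)+(3*z))))

Answer: (((((2*a)*(z*x))*((b+a)+(x+4)))*((4+(x*3))+b))*(((b*y)+(z+3))*((x+9)+(3*z))))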